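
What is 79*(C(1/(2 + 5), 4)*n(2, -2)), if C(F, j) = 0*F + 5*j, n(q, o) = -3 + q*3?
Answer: 4740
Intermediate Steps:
n(q, o) = -3 + 3*q
C(F, j) = 5*j (C(F, j) = 0 + 5*j = 5*j)
79*(C(1/(2 + 5), 4)*n(2, -2)) = 79*((5*4)*(-3 + 3*2)) = 79*(20*(-3 + 6)) = 79*(20*3) = 79*60 = 4740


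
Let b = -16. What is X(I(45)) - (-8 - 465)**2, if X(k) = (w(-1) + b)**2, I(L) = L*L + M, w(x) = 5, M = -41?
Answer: -223608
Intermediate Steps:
I(L) = -41 + L**2 (I(L) = L*L - 41 = L**2 - 41 = -41 + L**2)
X(k) = 121 (X(k) = (5 - 16)**2 = (-11)**2 = 121)
X(I(45)) - (-8 - 465)**2 = 121 - (-8 - 465)**2 = 121 - 1*(-473)**2 = 121 - 1*223729 = 121 - 223729 = -223608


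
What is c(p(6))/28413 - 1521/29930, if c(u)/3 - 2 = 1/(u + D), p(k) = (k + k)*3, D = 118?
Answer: -4490207/88727485 ≈ -0.050607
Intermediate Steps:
p(k) = 6*k (p(k) = (2*k)*3 = 6*k)
c(u) = 6 + 3/(118 + u) (c(u) = 6 + 3/(u + 118) = 6 + 3/(118 + u))
c(p(6))/28413 - 1521/29930 = (3*(237 + 2*(6*6))/(118 + 6*6))/28413 - 1521/29930 = (3*(237 + 2*36)/(118 + 36))*(1/28413) - 1521*1/29930 = (3*(237 + 72)/154)*(1/28413) - 1521/29930 = (3*(1/154)*309)*(1/28413) - 1521/29930 = (927/154)*(1/28413) - 1521/29930 = 103/486178 - 1521/29930 = -4490207/88727485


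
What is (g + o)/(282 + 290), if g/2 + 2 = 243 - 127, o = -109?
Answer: 119/572 ≈ 0.20804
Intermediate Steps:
g = 228 (g = -4 + 2*(243 - 127) = -4 + 2*116 = -4 + 232 = 228)
(g + o)/(282 + 290) = (228 - 109)/(282 + 290) = 119/572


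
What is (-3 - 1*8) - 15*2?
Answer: -41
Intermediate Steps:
(-3 - 1*8) - 15*2 = (-3 - 8) - 30 = -11 - 30 = -41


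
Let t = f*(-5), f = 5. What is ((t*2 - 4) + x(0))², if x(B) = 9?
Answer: 2025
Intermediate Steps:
t = -25 (t = 5*(-5) = -25)
((t*2 - 4) + x(0))² = ((-25*2 - 4) + 9)² = ((-50 - 4) + 9)² = (-54 + 9)² = (-45)² = 2025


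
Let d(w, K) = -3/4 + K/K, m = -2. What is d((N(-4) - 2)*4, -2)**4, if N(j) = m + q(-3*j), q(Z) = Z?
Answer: 1/256 ≈ 0.0039063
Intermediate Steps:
N(j) = -2 - 3*j
d(w, K) = 1/4 (d(w, K) = -3*1/4 + 1 = -3/4 + 1 = 1/4)
d((N(-4) - 2)*4, -2)**4 = (1/4)**4 = 1/256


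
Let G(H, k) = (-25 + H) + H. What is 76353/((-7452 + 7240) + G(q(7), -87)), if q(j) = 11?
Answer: -76353/215 ≈ -355.13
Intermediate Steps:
G(H, k) = -25 + 2*H
76353/((-7452 + 7240) + G(q(7), -87)) = 76353/((-7452 + 7240) + (-25 + 2*11)) = 76353/(-212 + (-25 + 22)) = 76353/(-212 - 3) = 76353/(-215) = 76353*(-1/215) = -76353/215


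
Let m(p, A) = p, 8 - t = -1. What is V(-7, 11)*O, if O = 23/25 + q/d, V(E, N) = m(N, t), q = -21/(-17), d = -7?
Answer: 3476/425 ≈ 8.1788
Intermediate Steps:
t = 9 (t = 8 - 1*(-1) = 8 + 1 = 9)
q = 21/17 (q = -21*(-1/17) = 21/17 ≈ 1.2353)
V(E, N) = N
O = 316/425 (O = 23/25 + (21/17)/(-7) = 23*(1/25) + (21/17)*(-⅐) = 23/25 - 3/17 = 316/425 ≈ 0.74353)
V(-7, 11)*O = 11*(316/425) = 3476/425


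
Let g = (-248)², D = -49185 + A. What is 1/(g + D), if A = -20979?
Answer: -1/8660 ≈ -0.00011547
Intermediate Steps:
D = -70164 (D = -49185 - 20979 = -70164)
g = 61504
1/(g + D) = 1/(61504 - 70164) = 1/(-8660) = -1/8660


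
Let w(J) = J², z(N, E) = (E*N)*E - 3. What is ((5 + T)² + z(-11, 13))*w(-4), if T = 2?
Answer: -29008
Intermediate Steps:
z(N, E) = -3 + N*E² (z(N, E) = N*E² - 3 = -3 + N*E²)
((5 + T)² + z(-11, 13))*w(-4) = ((5 + 2)² + (-3 - 11*13²))*(-4)² = (7² + (-3 - 11*169))*16 = (49 + (-3 - 1859))*16 = (49 - 1862)*16 = -1813*16 = -29008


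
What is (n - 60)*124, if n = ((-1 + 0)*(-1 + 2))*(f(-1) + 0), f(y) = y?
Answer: -7316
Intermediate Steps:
n = 1 (n = ((-1 + 0)*(-1 + 2))*(-1 + 0) = -1*1*(-1) = -1*(-1) = 1)
(n - 60)*124 = (1 - 60)*124 = -59*124 = -7316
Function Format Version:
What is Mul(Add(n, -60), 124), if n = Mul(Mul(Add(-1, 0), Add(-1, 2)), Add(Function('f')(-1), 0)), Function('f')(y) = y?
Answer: -7316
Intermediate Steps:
n = 1 (n = Mul(Mul(Add(-1, 0), Add(-1, 2)), Add(-1, 0)) = Mul(Mul(-1, 1), -1) = Mul(-1, -1) = 1)
Mul(Add(n, -60), 124) = Mul(Add(1, -60), 124) = Mul(-59, 124) = -7316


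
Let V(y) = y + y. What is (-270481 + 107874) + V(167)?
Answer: -162273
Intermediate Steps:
V(y) = 2*y
(-270481 + 107874) + V(167) = (-270481 + 107874) + 2*167 = -162607 + 334 = -162273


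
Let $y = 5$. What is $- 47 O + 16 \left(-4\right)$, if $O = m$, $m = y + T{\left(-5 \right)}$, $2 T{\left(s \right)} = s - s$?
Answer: $-299$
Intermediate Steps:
$T{\left(s \right)} = 0$ ($T{\left(s \right)} = \frac{s - s}{2} = \frac{1}{2} \cdot 0 = 0$)
$m = 5$ ($m = 5 + 0 = 5$)
$O = 5$
$- 47 O + 16 \left(-4\right) = \left(-47\right) 5 + 16 \left(-4\right) = -235 - 64 = -299$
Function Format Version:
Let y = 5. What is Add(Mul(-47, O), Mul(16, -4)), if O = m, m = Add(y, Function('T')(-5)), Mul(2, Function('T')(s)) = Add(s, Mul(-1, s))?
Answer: -299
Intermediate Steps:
Function('T')(s) = 0 (Function('T')(s) = Mul(Rational(1, 2), Add(s, Mul(-1, s))) = Mul(Rational(1, 2), 0) = 0)
m = 5 (m = Add(5, 0) = 5)
O = 5
Add(Mul(-47, O), Mul(16, -4)) = Add(Mul(-47, 5), Mul(16, -4)) = Add(-235, -64) = -299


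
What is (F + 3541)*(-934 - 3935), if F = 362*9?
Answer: -33104331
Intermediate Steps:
F = 3258
(F + 3541)*(-934 - 3935) = (3258 + 3541)*(-934 - 3935) = 6799*(-4869) = -33104331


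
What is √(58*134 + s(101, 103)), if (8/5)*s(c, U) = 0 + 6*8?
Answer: √7802 ≈ 88.329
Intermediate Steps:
s(c, U) = 30 (s(c, U) = 5*(0 + 6*8)/8 = 5*(0 + 48)/8 = (5/8)*48 = 30)
√(58*134 + s(101, 103)) = √(58*134 + 30) = √(7772 + 30) = √7802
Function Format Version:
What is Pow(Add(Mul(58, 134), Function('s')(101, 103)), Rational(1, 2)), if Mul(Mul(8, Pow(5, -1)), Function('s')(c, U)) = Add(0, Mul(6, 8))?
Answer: Pow(7802, Rational(1, 2)) ≈ 88.329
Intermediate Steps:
Function('s')(c, U) = 30 (Function('s')(c, U) = Mul(Rational(5, 8), Add(0, Mul(6, 8))) = Mul(Rational(5, 8), Add(0, 48)) = Mul(Rational(5, 8), 48) = 30)
Pow(Add(Mul(58, 134), Function('s')(101, 103)), Rational(1, 2)) = Pow(Add(Mul(58, 134), 30), Rational(1, 2)) = Pow(Add(7772, 30), Rational(1, 2)) = Pow(7802, Rational(1, 2))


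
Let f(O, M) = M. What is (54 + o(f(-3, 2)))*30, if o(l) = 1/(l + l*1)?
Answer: 3255/2 ≈ 1627.5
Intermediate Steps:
o(l) = 1/(2*l) (o(l) = 1/(l + l) = 1/(2*l))
(54 + o(f(-3, 2)))*30 = (54 + (½)/2)*30 = (54 + (½)*(½))*30 = (54 + ¼)*30 = (217/4)*30 = 3255/2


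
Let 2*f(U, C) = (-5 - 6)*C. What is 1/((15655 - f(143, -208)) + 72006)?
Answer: 1/86517 ≈ 1.1558e-5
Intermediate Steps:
f(U, C) = -11*C/2 (f(U, C) = ((-5 - 6)*C)/2 = (-11*C)/2 = -11*C/2)
1/((15655 - f(143, -208)) + 72006) = 1/((15655 - (-11)*(-208)/2) + 72006) = 1/((15655 - 1*1144) + 72006) = 1/((15655 - 1144) + 72006) = 1/(14511 + 72006) = 1/86517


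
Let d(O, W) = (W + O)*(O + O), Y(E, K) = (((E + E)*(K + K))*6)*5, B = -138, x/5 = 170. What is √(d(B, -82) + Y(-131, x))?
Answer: 12*I*√92370 ≈ 3647.1*I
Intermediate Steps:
x = 850 (x = 5*170 = 850)
Y(E, K) = 120*E*K (Y(E, K) = (((2*E)*(2*K))*6)*5 = ((4*E*K)*6)*5 = (24*E*K)*5 = 120*E*K)
d(O, W) = 2*O*(O + W) (d(O, W) = (O + W)*(2*O) = 2*O*(O + W))
√(d(B, -82) + Y(-131, x)) = √(2*(-138)*(-138 - 82) + 120*(-131)*850) = √(2*(-138)*(-220) - 13362000) = √(60720 - 13362000) = √(-13301280) = 12*I*√92370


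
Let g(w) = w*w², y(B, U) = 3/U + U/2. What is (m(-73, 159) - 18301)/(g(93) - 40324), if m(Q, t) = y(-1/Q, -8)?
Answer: -146443/6112264 ≈ -0.023959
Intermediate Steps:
y(B, U) = U/2 + 3/U (y(B, U) = 3/U + U*(½) = 3/U + U/2 = U/2 + 3/U)
m(Q, t) = -35/8 (m(Q, t) = (½)*(-8) + 3/(-8) = -4 + 3*(-⅛) = -4 - 3/8 = -35/8)
g(w) = w³
(m(-73, 159) - 18301)/(g(93) - 40324) = (-35/8 - 18301)/(93³ - 40324) = -146443/(8*(804357 - 40324)) = -146443/8/764033 = -146443/8*1/764033 = -146443/6112264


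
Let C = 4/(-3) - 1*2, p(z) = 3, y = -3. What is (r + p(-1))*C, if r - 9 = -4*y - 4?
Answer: -200/3 ≈ -66.667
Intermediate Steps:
C = -10/3 (C = 4*(-⅓) - 2 = -4/3 - 2 = -10/3 ≈ -3.3333)
r = 17 (r = 9 + (-4*(-3) - 4) = 9 + (12 - 4) = 9 + 8 = 17)
(r + p(-1))*C = (17 + 3)*(-10/3) = 20*(-10/3) = -200/3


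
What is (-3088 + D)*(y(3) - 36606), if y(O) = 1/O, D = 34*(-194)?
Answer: 354489276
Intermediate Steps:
D = -6596
y(O) = 1/O
(-3088 + D)*(y(3) - 36606) = (-3088 - 6596)*(1/3 - 36606) = -9684*(1/3 - 36606) = -9684*(-109817/3) = 354489276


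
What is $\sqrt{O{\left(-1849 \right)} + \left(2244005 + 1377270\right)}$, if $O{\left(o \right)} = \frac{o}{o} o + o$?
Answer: $3 \sqrt{401953} \approx 1902.0$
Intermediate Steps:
$O{\left(o \right)} = 2 o$ ($O{\left(o \right)} = 1 o + o = o + o = 2 o$)
$\sqrt{O{\left(-1849 \right)} + \left(2244005 + 1377270\right)} = \sqrt{2 \left(-1849\right) + \left(2244005 + 1377270\right)} = \sqrt{-3698 + 3621275} = \sqrt{3617577} = 3 \sqrt{401953}$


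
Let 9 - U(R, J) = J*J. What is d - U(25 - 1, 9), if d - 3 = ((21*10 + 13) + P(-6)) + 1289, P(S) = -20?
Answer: 1567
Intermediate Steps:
d = 1495 (d = 3 + (((21*10 + 13) - 20) + 1289) = 3 + (((210 + 13) - 20) + 1289) = 3 + ((223 - 20) + 1289) = 3 + (203 + 1289) = 3 + 1492 = 1495)
U(R, J) = 9 - J² (U(R, J) = 9 - J*J = 9 - J²)
d - U(25 - 1, 9) = 1495 - (9 - 1*9²) = 1495 - (9 - 1*81) = 1495 - (9 - 81) = 1495 - 1*(-72) = 1495 + 72 = 1567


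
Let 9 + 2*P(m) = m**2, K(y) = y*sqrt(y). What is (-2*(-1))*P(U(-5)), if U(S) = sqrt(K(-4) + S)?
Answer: -14 - 8*I ≈ -14.0 - 8.0*I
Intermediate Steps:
K(y) = y**(3/2)
U(S) = sqrt(S - 8*I) (U(S) = sqrt((-4)**(3/2) + S) = sqrt(-8*I + S) = sqrt(S - 8*I))
P(m) = -9/2 + m**2/2
(-2*(-1))*P(U(-5)) = (-2*(-1))*(-9/2 + (sqrt(-5 - 8*I))**2/2) = 2*(-9/2 + (-5 - 8*I)/2) = 2*(-9/2 + (-5/2 - 4*I)) = 2*(-7 - 4*I) = -14 - 8*I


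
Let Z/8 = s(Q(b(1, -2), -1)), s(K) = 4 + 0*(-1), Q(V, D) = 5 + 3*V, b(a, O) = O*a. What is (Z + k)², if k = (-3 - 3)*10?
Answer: 784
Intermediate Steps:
s(K) = 4 (s(K) = 4 + 0 = 4)
k = -60 (k = -6*10 = -60)
Z = 32 (Z = 8*4 = 32)
(Z + k)² = (32 - 60)² = (-28)² = 784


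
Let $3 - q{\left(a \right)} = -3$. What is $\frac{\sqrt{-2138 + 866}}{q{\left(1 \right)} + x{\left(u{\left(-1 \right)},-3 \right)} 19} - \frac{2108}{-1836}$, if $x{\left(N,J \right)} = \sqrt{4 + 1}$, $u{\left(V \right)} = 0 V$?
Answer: $\frac{31}{27} - \frac{12 i \sqrt{318}}{1769} + \frac{38 i \sqrt{1590}}{1769} \approx 1.1481 + 0.73559 i$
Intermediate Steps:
$u{\left(V \right)} = 0$
$q{\left(a \right)} = 6$ ($q{\left(a \right)} = 3 - -3 = 3 + 3 = 6$)
$x{\left(N,J \right)} = \sqrt{5}$
$\frac{\sqrt{-2138 + 866}}{q{\left(1 \right)} + x{\left(u{\left(-1 \right)},-3 \right)} 19} - \frac{2108}{-1836} = \frac{\sqrt{-2138 + 866}}{6 + \sqrt{5} \cdot 19} - \frac{2108}{-1836} = \frac{\sqrt{-1272}}{6 + 19 \sqrt{5}} - - \frac{31}{27} = \frac{2 i \sqrt{318}}{6 + 19 \sqrt{5}} + \frac{31}{27} = \frac{31}{27} + \frac{2 i \sqrt{318}}{6 + 19 \sqrt{5}}$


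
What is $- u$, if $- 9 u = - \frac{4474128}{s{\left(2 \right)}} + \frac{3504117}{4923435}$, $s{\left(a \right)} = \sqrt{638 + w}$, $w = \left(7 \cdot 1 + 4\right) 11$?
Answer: $\frac{1168039}{14770305} - \frac{1491376 \sqrt{759}}{2277} \approx -18044.0$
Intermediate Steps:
$w = 121$ ($w = \left(7 + 4\right) 11 = 11 \cdot 11 = 121$)
$s{\left(a \right)} = \sqrt{759}$ ($s{\left(a \right)} = \sqrt{638 + 121} = \sqrt{759}$)
$u = - \frac{1168039}{14770305} + \frac{1491376 \sqrt{759}}{2277}$ ($u = - \frac{- \frac{4474128}{\sqrt{759}} + \frac{3504117}{4923435}}{9} = - \frac{- 4474128 \frac{\sqrt{759}}{759} + 3504117 \cdot \frac{1}{4923435}}{9} = - \frac{- \frac{1491376 \sqrt{759}}{253} + \frac{1168039}{1641145}}{9} = - \frac{\frac{1168039}{1641145} - \frac{1491376 \sqrt{759}}{253}}{9} = - \frac{1168039}{14770305} + \frac{1491376 \sqrt{759}}{2277} \approx 18044.0$)
$- u = - (- \frac{1168039}{14770305} + \frac{1491376 \sqrt{759}}{2277}) = \frac{1168039}{14770305} - \frac{1491376 \sqrt{759}}{2277}$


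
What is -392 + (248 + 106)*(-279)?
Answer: -99158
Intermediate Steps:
-392 + (248 + 106)*(-279) = -392 + 354*(-279) = -392 - 98766 = -99158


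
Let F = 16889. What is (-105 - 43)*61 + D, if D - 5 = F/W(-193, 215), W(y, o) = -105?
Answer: -964304/105 ≈ -9183.8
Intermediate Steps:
D = -16364/105 (D = 5 + 16889/(-105) = 5 + 16889*(-1/105) = 5 - 16889/105 = -16364/105 ≈ -155.85)
(-105 - 43)*61 + D = (-105 - 43)*61 - 16364/105 = -148*61 - 16364/105 = -9028 - 16364/105 = -964304/105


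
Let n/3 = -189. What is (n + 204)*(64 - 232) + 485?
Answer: 61469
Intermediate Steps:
n = -567 (n = 3*(-189) = -567)
(n + 204)*(64 - 232) + 485 = (-567 + 204)*(64 - 232) + 485 = -363*(-168) + 485 = 60984 + 485 = 61469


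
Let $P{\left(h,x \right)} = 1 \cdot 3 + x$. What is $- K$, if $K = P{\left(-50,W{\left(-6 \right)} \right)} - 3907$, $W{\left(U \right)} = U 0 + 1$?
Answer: $3903$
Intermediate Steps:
$W{\left(U \right)} = 1$ ($W{\left(U \right)} = 0 + 1 = 1$)
$P{\left(h,x \right)} = 3 + x$
$K = -3903$ ($K = \left(3 + 1\right) - 3907 = 4 - 3907 = -3903$)
$- K = \left(-1\right) \left(-3903\right) = 3903$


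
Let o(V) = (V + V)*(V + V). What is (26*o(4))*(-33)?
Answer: -54912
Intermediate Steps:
o(V) = 4*V**2 (o(V) = (2*V)*(2*V) = 4*V**2)
(26*o(4))*(-33) = (26*(4*4**2))*(-33) = (26*(4*16))*(-33) = (26*64)*(-33) = 1664*(-33) = -54912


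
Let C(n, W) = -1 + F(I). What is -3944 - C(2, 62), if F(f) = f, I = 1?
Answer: -3944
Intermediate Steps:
C(n, W) = 0 (C(n, W) = -1 + 1 = 0)
-3944 - C(2, 62) = -3944 - 1*0 = -3944 + 0 = -3944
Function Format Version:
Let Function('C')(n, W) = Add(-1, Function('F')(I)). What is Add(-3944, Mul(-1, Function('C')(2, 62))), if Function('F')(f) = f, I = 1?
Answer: -3944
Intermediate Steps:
Function('C')(n, W) = 0 (Function('C')(n, W) = Add(-1, 1) = 0)
Add(-3944, Mul(-1, Function('C')(2, 62))) = Add(-3944, Mul(-1, 0)) = Add(-3944, 0) = -3944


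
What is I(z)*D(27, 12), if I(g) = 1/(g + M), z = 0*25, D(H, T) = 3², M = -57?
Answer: -3/19 ≈ -0.15789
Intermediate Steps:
D(H, T) = 9
z = 0
I(g) = 1/(-57 + g) (I(g) = 1/(g - 57) = 1/(-57 + g))
I(z)*D(27, 12) = 9/(-57 + 0) = 9/(-57) = -1/57*9 = -3/19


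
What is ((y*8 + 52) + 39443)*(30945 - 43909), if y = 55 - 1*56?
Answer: -511909468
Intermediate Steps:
y = -1 (y = 55 - 56 = -1)
((y*8 + 52) + 39443)*(30945 - 43909) = ((-1*8 + 52) + 39443)*(30945 - 43909) = ((-8 + 52) + 39443)*(-12964) = (44 + 39443)*(-12964) = 39487*(-12964) = -511909468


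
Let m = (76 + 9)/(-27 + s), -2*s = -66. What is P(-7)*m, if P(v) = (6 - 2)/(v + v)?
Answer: -85/21 ≈ -4.0476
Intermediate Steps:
s = 33 (s = -½*(-66) = 33)
m = 85/6 (m = (76 + 9)/(-27 + 33) = 85/6 ≈ 14.167)
P(v) = 2/v (P(v) = 4/((2*v)) = 4*(1/(2*v)) = 2/v)
P(-7)*m = (2/(-7))*(85/6) = (2*(-⅐))*(85/6) = -2/7*85/6 = -85/21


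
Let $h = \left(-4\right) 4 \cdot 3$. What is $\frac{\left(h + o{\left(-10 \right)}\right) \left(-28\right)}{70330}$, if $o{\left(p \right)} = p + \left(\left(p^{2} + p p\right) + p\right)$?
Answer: $- \frac{1848}{35165} \approx -0.052552$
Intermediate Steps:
$o{\left(p \right)} = 2 p + 2 p^{2}$ ($o{\left(p \right)} = p + \left(\left(p^{2} + p^{2}\right) + p\right) = p + \left(2 p^{2} + p\right) = p + \left(p + 2 p^{2}\right) = 2 p + 2 p^{2}$)
$h = -48$ ($h = \left(-16\right) 3 = -48$)
$\frac{\left(h + o{\left(-10 \right)}\right) \left(-28\right)}{70330} = \frac{\left(-48 + 2 \left(-10\right) \left(1 - 10\right)\right) \left(-28\right)}{70330} = \left(-48 + 2 \left(-10\right) \left(-9\right)\right) \left(-28\right) \frac{1}{70330} = \left(-48 + 180\right) \left(-28\right) \frac{1}{70330} = 132 \left(-28\right) \frac{1}{70330} = \left(-3696\right) \frac{1}{70330} = - \frac{1848}{35165}$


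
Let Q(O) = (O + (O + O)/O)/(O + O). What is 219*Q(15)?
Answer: 1241/10 ≈ 124.10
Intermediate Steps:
Q(O) = (2 + O)/(2*O) (Q(O) = (O + (2*O)/O)/((2*O)) = (O + 2)*(1/(2*O)) = (2 + O)*(1/(2*O)) = (2 + O)/(2*O))
219*Q(15) = 219*((1/2)*(2 + 15)/15) = 219*((1/2)*(1/15)*17) = 219*(17/30) = 1241/10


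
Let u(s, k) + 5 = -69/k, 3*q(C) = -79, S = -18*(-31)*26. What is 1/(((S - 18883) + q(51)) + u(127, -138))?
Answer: -6/26435 ≈ -0.00022697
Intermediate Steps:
S = 14508 (S = 558*26 = 14508)
q(C) = -79/3 (q(C) = (⅓)*(-79) = -79/3)
u(s, k) = -5 - 69/k
1/(((S - 18883) + q(51)) + u(127, -138)) = 1/(((14508 - 18883) - 79/3) + (-5 - 69/(-138))) = 1/((-4375 - 79/3) + (-5 - 69*(-1/138))) = 1/(-13204/3 + (-5 + ½)) = 1/(-13204/3 - 9/2) = 1/(-26435/6) = -6/26435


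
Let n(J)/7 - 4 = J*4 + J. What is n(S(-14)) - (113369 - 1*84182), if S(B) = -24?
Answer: -29999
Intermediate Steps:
n(J) = 28 + 35*J (n(J) = 28 + 7*(J*4 + J) = 28 + 7*(4*J + J) = 28 + 7*(5*J) = 28 + 35*J)
n(S(-14)) - (113369 - 1*84182) = (28 + 35*(-24)) - (113369 - 1*84182) = (28 - 840) - (113369 - 84182) = -812 - 1*29187 = -812 - 29187 = -29999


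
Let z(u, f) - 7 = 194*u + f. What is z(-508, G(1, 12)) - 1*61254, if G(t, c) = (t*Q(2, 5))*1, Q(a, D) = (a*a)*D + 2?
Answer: -159777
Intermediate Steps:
Q(a, D) = 2 + D*a² (Q(a, D) = a²*D + 2 = D*a² + 2 = 2 + D*a²)
G(t, c) = 22*t (G(t, c) = (t*(2 + 5*2²))*1 = (t*(2 + 5*4))*1 = (t*(2 + 20))*1 = (t*22)*1 = (22*t)*1 = 22*t)
z(u, f) = 7 + f + 194*u (z(u, f) = 7 + (194*u + f) = 7 + (f + 194*u) = 7 + f + 194*u)
z(-508, G(1, 12)) - 1*61254 = (7 + 22*1 + 194*(-508)) - 1*61254 = (7 + 22 - 98552) - 61254 = -98523 - 61254 = -159777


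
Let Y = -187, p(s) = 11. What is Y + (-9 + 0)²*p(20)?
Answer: 704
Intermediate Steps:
Y + (-9 + 0)²*p(20) = -187 + (-9 + 0)²*11 = -187 + (-9)²*11 = -187 + 81*11 = -187 + 891 = 704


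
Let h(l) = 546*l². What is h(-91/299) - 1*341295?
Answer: -180518301/529 ≈ -3.4124e+5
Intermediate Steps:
h(-91/299) - 1*341295 = 546*(-91/299)² - 1*341295 = 546*(-91*1/299)² - 341295 = 546*(-7/23)² - 341295 = 546*(49/529) - 341295 = 26754/529 - 341295 = -180518301/529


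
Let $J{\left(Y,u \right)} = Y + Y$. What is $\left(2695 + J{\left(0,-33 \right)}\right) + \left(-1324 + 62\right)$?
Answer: $1433$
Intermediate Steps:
$J{\left(Y,u \right)} = 2 Y$
$\left(2695 + J{\left(0,-33 \right)}\right) + \left(-1324 + 62\right) = \left(2695 + 2 \cdot 0\right) + \left(-1324 + 62\right) = \left(2695 + 0\right) - 1262 = 2695 - 1262 = 1433$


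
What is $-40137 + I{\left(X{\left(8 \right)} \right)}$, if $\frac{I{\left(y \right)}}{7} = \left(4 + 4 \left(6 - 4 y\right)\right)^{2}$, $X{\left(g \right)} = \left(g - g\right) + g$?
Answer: $29863$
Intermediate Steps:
$X{\left(g \right)} = g$ ($X{\left(g \right)} = 0 + g = g$)
$I{\left(y \right)} = 7 \left(28 - 16 y\right)^{2}$ ($I{\left(y \right)} = 7 \left(4 + 4 \left(6 - 4 y\right)\right)^{2} = 7 \left(4 - \left(-24 + 16 y\right)\right)^{2} = 7 \left(28 - 16 y\right)^{2}$)
$-40137 + I{\left(X{\left(8 \right)} \right)} = -40137 + 112 \left(-7 + 4 \cdot 8\right)^{2} = -40137 + 112 \left(-7 + 32\right)^{2} = -40137 + 112 \cdot 25^{2} = -40137 + 112 \cdot 625 = -40137 + 70000 = 29863$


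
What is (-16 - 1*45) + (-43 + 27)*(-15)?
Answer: 179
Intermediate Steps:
(-16 - 1*45) + (-43 + 27)*(-15) = (-16 - 45) - 16*(-15) = -61 + 240 = 179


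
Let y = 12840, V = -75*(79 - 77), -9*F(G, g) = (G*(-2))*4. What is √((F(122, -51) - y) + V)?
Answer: 91*I*√14/3 ≈ 113.5*I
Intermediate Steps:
F(G, g) = 8*G/9 (F(G, g) = -G*(-2)*4/9 = -(-2*G)*4/9 = -(-8)*G/9 = 8*G/9)
V = -150 (V = -75*2 = -150)
√((F(122, -51) - y) + V) = √(((8/9)*122 - 1*12840) - 150) = √((976/9 - 12840) - 150) = √(-114584/9 - 150) = √(-115934/9) = 91*I*√14/3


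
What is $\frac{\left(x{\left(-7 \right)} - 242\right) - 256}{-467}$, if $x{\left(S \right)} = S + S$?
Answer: $\frac{512}{467} \approx 1.0964$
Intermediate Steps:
$x{\left(S \right)} = 2 S$
$\frac{\left(x{\left(-7 \right)} - 242\right) - 256}{-467} = \frac{\left(2 \left(-7\right) - 242\right) - 256}{-467} = \left(\left(-14 - 242\right) - 256\right) \left(- \frac{1}{467}\right) = \left(-256 - 256\right) \left(- \frac{1}{467}\right) = \left(-512\right) \left(- \frac{1}{467}\right) = \frac{512}{467}$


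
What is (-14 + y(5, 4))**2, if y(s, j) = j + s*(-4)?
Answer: 900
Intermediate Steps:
y(s, j) = j - 4*s
(-14 + y(5, 4))**2 = (-14 + (4 - 4*5))**2 = (-14 + (4 - 20))**2 = (-14 - 16)**2 = (-30)**2 = 900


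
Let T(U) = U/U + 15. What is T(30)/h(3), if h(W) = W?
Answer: 16/3 ≈ 5.3333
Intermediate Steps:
T(U) = 16 (T(U) = 1 + 15 = 16)
T(30)/h(3) = 16/3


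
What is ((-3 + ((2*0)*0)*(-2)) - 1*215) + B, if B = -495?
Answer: -713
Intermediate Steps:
((-3 + ((2*0)*0)*(-2)) - 1*215) + B = ((-3 + ((2*0)*0)*(-2)) - 1*215) - 495 = ((-3 + (0*0)*(-2)) - 215) - 495 = ((-3 + 0*(-2)) - 215) - 495 = ((-3 + 0) - 215) - 495 = (-3 - 215) - 495 = -218 - 495 = -713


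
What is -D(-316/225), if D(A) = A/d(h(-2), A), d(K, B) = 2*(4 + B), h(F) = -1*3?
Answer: 79/292 ≈ 0.27055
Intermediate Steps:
h(F) = -3
d(K, B) = 8 + 2*B
D(A) = A/(8 + 2*A)
-D(-316/225) = -(-316/225)/(2*(4 - 316/225)) = -(-316*1/225)/(2*(4 - 316*1/225)) = -(-316)/(2*225*(4 - 316/225)) = -(-316)/(2*225*584/225) = -(-316)*225/(2*225*584) = -1*(-79/292) = 79/292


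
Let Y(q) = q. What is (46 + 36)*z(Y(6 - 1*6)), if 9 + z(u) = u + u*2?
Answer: -738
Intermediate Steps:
z(u) = -9 + 3*u (z(u) = -9 + (u + u*2) = -9 + (u + 2*u) = -9 + 3*u)
(46 + 36)*z(Y(6 - 1*6)) = (46 + 36)*(-9 + 3*(6 - 1*6)) = 82*(-9 + 3*(6 - 6)) = 82*(-9 + 3*0) = 82*(-9 + 0) = 82*(-9) = -738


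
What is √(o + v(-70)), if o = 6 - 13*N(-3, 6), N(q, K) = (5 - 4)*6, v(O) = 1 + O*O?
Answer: √4829 ≈ 69.491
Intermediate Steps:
v(O) = 1 + O²
N(q, K) = 6 (N(q, K) = 1*6 = 6)
o = -72 (o = 6 - 13*6 = 6 - 78 = -72)
√(o + v(-70)) = √(-72 + (1 + (-70)²)) = √(-72 + (1 + 4900)) = √(-72 + 4901) = √4829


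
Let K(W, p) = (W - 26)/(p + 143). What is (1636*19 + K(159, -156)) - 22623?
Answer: 109860/13 ≈ 8450.8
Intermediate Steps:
K(W, p) = (-26 + W)/(143 + p)
(1636*19 + K(159, -156)) - 22623 = (1636*19 + (-26 + 159)/(143 - 156)) - 22623 = (31084 + 133/(-13)) - 22623 = (31084 - 1/13*133) - 22623 = (31084 - 133/13) - 22623 = 403959/13 - 22623 = 109860/13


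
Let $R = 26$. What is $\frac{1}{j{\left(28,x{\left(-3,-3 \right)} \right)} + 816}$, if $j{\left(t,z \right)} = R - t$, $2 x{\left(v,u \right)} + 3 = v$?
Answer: $\frac{1}{814} \approx 0.0012285$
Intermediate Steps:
$x{\left(v,u \right)} = - \frac{3}{2} + \frac{v}{2}$
$j{\left(t,z \right)} = 26 - t$
$\frac{1}{j{\left(28,x{\left(-3,-3 \right)} \right)} + 816} = \frac{1}{\left(26 - 28\right) + 816} = \frac{1}{-2 + 816} = \frac{1}{814}$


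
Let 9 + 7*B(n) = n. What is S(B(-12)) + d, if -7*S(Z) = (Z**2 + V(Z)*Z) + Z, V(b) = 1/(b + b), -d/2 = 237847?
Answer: -6659729/14 ≈ -4.7570e+5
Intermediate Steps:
d = -475694 (d = -2*237847 = -475694)
B(n) = -9/7 + n/7
V(b) = 1/(2*b)
S(Z) = -1/14 - Z/7 - Z**2/7 (S(Z) = -((Z**2 + (1/(2*Z))*Z) + Z)/7 = -((Z**2 + 1/2) + Z)/7 = -((1/2 + Z**2) + Z)/7 = -(1/2 + Z + Z**2)/7 = -1/14 - Z/7 - Z**2/7)
S(B(-12)) + d = (-1/14 - (-9/7 + (1/7)*(-12))*(1 + (-9/7 + (1/7)*(-12)))/7) - 475694 = (-1/14 - (-9/7 - 12/7)*(1 + (-9/7 - 12/7))/7) - 475694 = (-1/14 - 1/7*(-3)*(1 - 3)) - 475694 = (-1/14 - 1/7*(-3)*(-2)) - 475694 = (-1/14 - 6/7) - 475694 = -13/14 - 475694 = -6659729/14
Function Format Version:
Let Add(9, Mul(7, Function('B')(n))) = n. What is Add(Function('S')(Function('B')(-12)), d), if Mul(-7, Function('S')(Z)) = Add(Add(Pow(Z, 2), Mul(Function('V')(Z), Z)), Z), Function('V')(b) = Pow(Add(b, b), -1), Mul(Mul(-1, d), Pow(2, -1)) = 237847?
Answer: Rational(-6659729, 14) ≈ -4.7570e+5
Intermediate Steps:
d = -475694 (d = Mul(-2, 237847) = -475694)
Function('B')(n) = Add(Rational(-9, 7), Mul(Rational(1, 7), n))
Function('V')(b) = Mul(Rational(1, 2), Pow(b, -1)) (Function('V')(b) = Pow(Mul(2, b), -1) = Mul(Rational(1, 2), Pow(b, -1)))
Function('S')(Z) = Add(Rational(-1, 14), Mul(Rational(-1, 7), Z), Mul(Rational(-1, 7), Pow(Z, 2))) (Function('S')(Z) = Mul(Rational(-1, 7), Add(Add(Pow(Z, 2), Mul(Mul(Rational(1, 2), Pow(Z, -1)), Z)), Z)) = Mul(Rational(-1, 7), Add(Add(Pow(Z, 2), Rational(1, 2)), Z)) = Mul(Rational(-1, 7), Add(Add(Rational(1, 2), Pow(Z, 2)), Z)) = Mul(Rational(-1, 7), Add(Rational(1, 2), Z, Pow(Z, 2))) = Add(Rational(-1, 14), Mul(Rational(-1, 7), Z), Mul(Rational(-1, 7), Pow(Z, 2))))
Add(Function('S')(Function('B')(-12)), d) = Add(Add(Rational(-1, 14), Mul(Rational(-1, 7), Add(Rational(-9, 7), Mul(Rational(1, 7), -12)), Add(1, Add(Rational(-9, 7), Mul(Rational(1, 7), -12))))), -475694) = Add(Add(Rational(-1, 14), Mul(Rational(-1, 7), Add(Rational(-9, 7), Rational(-12, 7)), Add(1, Add(Rational(-9, 7), Rational(-12, 7))))), -475694) = Add(Add(Rational(-1, 14), Mul(Rational(-1, 7), -3, Add(1, -3))), -475694) = Add(Add(Rational(-1, 14), Mul(Rational(-1, 7), -3, -2)), -475694) = Add(Add(Rational(-1, 14), Rational(-6, 7)), -475694) = Add(Rational(-13, 14), -475694) = Rational(-6659729, 14)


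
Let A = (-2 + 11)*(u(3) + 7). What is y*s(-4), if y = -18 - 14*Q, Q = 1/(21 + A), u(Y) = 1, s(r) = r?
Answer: 6752/93 ≈ 72.602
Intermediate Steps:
A = 72 (A = (-2 + 11)*(1 + 7) = 9*8 = 72)
Q = 1/93 (Q = 1/(21 + 72) = 1/93 ≈ 0.010753)
y = -1688/93 (y = -18 - 14*1/93 = -18 - 14/93 = -1688/93 ≈ -18.151)
y*s(-4) = -1688/93*(-4) = 6752/93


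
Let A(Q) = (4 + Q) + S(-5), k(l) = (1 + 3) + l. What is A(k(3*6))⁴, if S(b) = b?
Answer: 194481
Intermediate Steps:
k(l) = 4 + l
A(Q) = -1 + Q (A(Q) = (4 + Q) - 5 = -1 + Q)
A(k(3*6))⁴ = (-1 + (4 + 3*6))⁴ = (-1 + (4 + 18))⁴ = (-1 + 22)⁴ = 21⁴ = 194481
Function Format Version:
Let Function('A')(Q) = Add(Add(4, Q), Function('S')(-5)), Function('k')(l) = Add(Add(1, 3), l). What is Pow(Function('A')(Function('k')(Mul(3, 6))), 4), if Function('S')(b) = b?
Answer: 194481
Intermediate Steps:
Function('k')(l) = Add(4, l)
Function('A')(Q) = Add(-1, Q) (Function('A')(Q) = Add(Add(4, Q), -5) = Add(-1, Q))
Pow(Function('A')(Function('k')(Mul(3, 6))), 4) = Pow(Add(-1, Add(4, Mul(3, 6))), 4) = Pow(Add(-1, Add(4, 18)), 4) = Pow(Add(-1, 22), 4) = Pow(21, 4) = 194481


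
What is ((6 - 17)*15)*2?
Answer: -330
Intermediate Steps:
((6 - 17)*15)*2 = -11*15*2 = -165*2 = -330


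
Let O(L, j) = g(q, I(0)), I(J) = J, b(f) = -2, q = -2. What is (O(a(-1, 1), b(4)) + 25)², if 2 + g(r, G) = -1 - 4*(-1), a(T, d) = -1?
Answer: 676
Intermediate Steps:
g(r, G) = 1 (g(r, G) = -2 + (-1 - 4*(-1)) = -2 + (-1 + 4) = -2 + 3 = 1)
O(L, j) = 1
(O(a(-1, 1), b(4)) + 25)² = (1 + 25)² = 26² = 676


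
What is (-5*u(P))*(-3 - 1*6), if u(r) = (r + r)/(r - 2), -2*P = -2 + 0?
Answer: -90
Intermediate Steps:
P = 1 (P = -(-2 + 0)/2 = -1/2*(-2) = 1)
u(r) = 2*r/(-2 + r) (u(r) = (2*r)/(-2 + r) = 2*r/(-2 + r))
(-5*u(P))*(-3 - 1*6) = (-10/(-2 + 1))*(-3 - 1*6) = (-10/(-1))*(-3 - 6) = -10*(-1)*(-9) = -5*(-2)*(-9) = 10*(-9) = -90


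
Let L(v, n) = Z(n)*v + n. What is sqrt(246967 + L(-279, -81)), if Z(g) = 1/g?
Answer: sqrt(2222005)/3 ≈ 496.88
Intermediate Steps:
L(v, n) = n + v/n (L(v, n) = v/n + n = n + v/n)
sqrt(246967 + L(-279, -81)) = sqrt(246967 + (-81 - 279/(-81))) = sqrt(246967 + (-81 - 279*(-1/81))) = sqrt(246967 + (-81 + 31/9)) = sqrt(246967 - 698/9) = sqrt(2222005/9) = sqrt(2222005)/3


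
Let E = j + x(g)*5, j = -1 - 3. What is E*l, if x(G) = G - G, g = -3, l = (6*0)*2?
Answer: 0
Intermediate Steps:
l = 0 (l = 0*2 = 0)
x(G) = 0
j = -4
E = -4 (E = -4 + 0*5 = -4 + 0 = -4)
E*l = -4*0 = 0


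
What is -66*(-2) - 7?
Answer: 125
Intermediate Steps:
-66*(-2) - 7 = -11*(-12) - 7 = 132 - 7 = 125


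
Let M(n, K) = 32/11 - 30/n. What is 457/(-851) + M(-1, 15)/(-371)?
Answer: -2173079/3472931 ≈ -0.62572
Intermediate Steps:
M(n, K) = 32/11 - 30/n (M(n, K) = 32*(1/11) - 30/n = 32/11 - 30/n)
457/(-851) + M(-1, 15)/(-371) = 457/(-851) + (32/11 - 30/(-1))/(-371) = 457*(-1/851) + (32/11 - 30*(-1))*(-1/371) = -457/851 + (32/11 + 30)*(-1/371) = -457/851 + (362/11)*(-1/371) = -457/851 - 362/4081 = -2173079/3472931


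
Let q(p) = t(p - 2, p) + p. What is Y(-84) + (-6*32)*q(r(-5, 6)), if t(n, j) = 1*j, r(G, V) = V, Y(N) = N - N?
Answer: -2304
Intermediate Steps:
Y(N) = 0
t(n, j) = j
q(p) = 2*p (q(p) = p + p = 2*p)
Y(-84) + (-6*32)*q(r(-5, 6)) = 0 + (-6*32)*(2*6) = 0 - 192*12 = 0 - 2304 = -2304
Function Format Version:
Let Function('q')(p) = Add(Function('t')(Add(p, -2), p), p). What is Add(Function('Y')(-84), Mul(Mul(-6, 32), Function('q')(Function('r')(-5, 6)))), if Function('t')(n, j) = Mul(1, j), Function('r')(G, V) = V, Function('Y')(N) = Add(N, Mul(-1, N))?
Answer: -2304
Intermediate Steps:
Function('Y')(N) = 0
Function('t')(n, j) = j
Function('q')(p) = Mul(2, p) (Function('q')(p) = Add(p, p) = Mul(2, p))
Add(Function('Y')(-84), Mul(Mul(-6, 32), Function('q')(Function('r')(-5, 6)))) = Add(0, Mul(Mul(-6, 32), Mul(2, 6))) = Add(0, Mul(-192, 12)) = Add(0, -2304) = -2304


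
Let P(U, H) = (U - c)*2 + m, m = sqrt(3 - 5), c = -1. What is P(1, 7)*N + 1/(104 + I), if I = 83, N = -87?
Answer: -65075/187 - 87*I*sqrt(2) ≈ -347.99 - 123.04*I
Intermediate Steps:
m = I*sqrt(2) (m = sqrt(-2) = I*sqrt(2) ≈ 1.4142*I)
P(U, H) = 2 + 2*U + I*sqrt(2) (P(U, H) = (U - 1*(-1))*2 + I*sqrt(2) = (U + 1)*2 + I*sqrt(2) = (1 + U)*2 + I*sqrt(2) = (2 + 2*U) + I*sqrt(2) = 2 + 2*U + I*sqrt(2))
P(1, 7)*N + 1/(104 + I) = (2 + 2*1 + I*sqrt(2))*(-87) + 1/(104 + 83) = (2 + 2 + I*sqrt(2))*(-87) + 1/187 = (4 + I*sqrt(2))*(-87) + 1/187 = (-348 - 87*I*sqrt(2)) + 1/187 = -65075/187 - 87*I*sqrt(2)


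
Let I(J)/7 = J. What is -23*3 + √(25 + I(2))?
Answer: -69 + √39 ≈ -62.755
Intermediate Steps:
I(J) = 7*J
-23*3 + √(25 + I(2)) = -23*3 + √(25 + 7*2) = -69 + √(25 + 14) = -69 + √39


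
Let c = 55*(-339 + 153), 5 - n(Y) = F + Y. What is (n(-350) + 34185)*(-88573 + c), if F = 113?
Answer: -3401490881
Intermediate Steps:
n(Y) = -108 - Y (n(Y) = 5 - (113 + Y) = 5 + (-113 - Y) = -108 - Y)
c = -10230 (c = 55*(-186) = -10230)
(n(-350) + 34185)*(-88573 + c) = ((-108 - 1*(-350)) + 34185)*(-88573 - 10230) = ((-108 + 350) + 34185)*(-98803) = (242 + 34185)*(-98803) = 34427*(-98803) = -3401490881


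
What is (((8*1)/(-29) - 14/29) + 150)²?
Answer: 18731584/841 ≈ 22273.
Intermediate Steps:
(((8*1)/(-29) - 14/29) + 150)² = ((8*(-1/29) - 14*1/29) + 150)² = ((-8/29 - 14/29) + 150)² = (-22/29 + 150)² = (4328/29)² = 18731584/841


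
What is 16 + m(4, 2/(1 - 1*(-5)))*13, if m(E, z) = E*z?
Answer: 100/3 ≈ 33.333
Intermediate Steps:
16 + m(4, 2/(1 - 1*(-5)))*13 = 16 + (4*(2/(1 - 1*(-5))))*13 = 16 + (4*(2/(1 + 5)))*13 = 16 + (4*(2/6))*13 = 16 + (4*(2*(⅙)))*13 = 16 + (4*(⅓))*13 = 16 + (4/3)*13 = 16 + 52/3 = 100/3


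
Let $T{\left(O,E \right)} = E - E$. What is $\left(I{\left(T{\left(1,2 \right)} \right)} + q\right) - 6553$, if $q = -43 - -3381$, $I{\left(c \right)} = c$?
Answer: $-3215$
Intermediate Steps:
$T{\left(O,E \right)} = 0$
$q = 3338$ ($q = -43 + 3381 = 3338$)
$\left(I{\left(T{\left(1,2 \right)} \right)} + q\right) - 6553 = \left(0 + 3338\right) - 6553 = 3338 - 6553 = -3215$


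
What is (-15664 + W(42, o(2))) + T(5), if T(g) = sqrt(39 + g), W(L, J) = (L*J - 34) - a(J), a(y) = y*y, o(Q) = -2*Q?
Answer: -15882 + 2*sqrt(11) ≈ -15875.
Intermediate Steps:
a(y) = y**2
W(L, J) = -34 - J**2 + J*L (W(L, J) = (L*J - 34) - J**2 = (J*L - 34) - J**2 = (-34 + J*L) - J**2 = -34 - J**2 + J*L)
(-15664 + W(42, o(2))) + T(5) = (-15664 + (-34 - (-2*2)**2 - 2*2*42)) + sqrt(39 + 5) = (-15664 + (-34 - 1*(-4)**2 - 4*42)) + sqrt(44) = (-15664 + (-34 - 1*16 - 168)) + 2*sqrt(11) = (-15664 + (-34 - 16 - 168)) + 2*sqrt(11) = (-15664 - 218) + 2*sqrt(11) = -15882 + 2*sqrt(11)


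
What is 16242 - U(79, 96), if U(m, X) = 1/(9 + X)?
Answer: 1705409/105 ≈ 16242.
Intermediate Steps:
16242 - U(79, 96) = 16242 - 1/(9 + 96) = 16242 - 1/105 = 1705409/105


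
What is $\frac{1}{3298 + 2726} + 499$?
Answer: $\frac{3005977}{6024} \approx 499.0$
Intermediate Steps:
$\frac{1}{3298 + 2726} + 499 = \frac{1}{6024} + 499 = \frac{3005977}{6024}$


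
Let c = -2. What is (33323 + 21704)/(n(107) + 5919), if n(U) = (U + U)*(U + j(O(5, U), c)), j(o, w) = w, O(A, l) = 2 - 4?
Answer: 55027/28389 ≈ 1.9383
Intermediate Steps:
O(A, l) = -2
n(U) = 2*U*(-2 + U) (n(U) = (U + U)*(U - 2) = (2*U)*(-2 + U) = 2*U*(-2 + U))
(33323 + 21704)/(n(107) + 5919) = (33323 + 21704)/(2*107*(-2 + 107) + 5919) = 55027/(2*107*105 + 5919) = 55027/(22470 + 5919) = 55027/28389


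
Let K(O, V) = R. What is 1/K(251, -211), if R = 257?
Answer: 1/257 ≈ 0.0038911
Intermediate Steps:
K(O, V) = 257
1/K(251, -211) = 1/257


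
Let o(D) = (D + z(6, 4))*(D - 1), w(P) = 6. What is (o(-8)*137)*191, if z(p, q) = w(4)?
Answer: 471006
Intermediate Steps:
z(p, q) = 6
o(D) = (-1 + D)*(6 + D) (o(D) = (D + 6)*(D - 1) = (6 + D)*(-1 + D) = (-1 + D)*(6 + D))
(o(-8)*137)*191 = ((-6 + (-8)**2 + 5*(-8))*137)*191 = ((-6 + 64 - 40)*137)*191 = (18*137)*191 = 2466*191 = 471006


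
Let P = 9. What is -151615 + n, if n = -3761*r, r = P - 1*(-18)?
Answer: -253162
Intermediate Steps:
r = 27 (r = 9 - 1*(-18) = 9 + 18 = 27)
n = -101547 (n = -3761*27 = -101547)
-151615 + n = -151615 - 101547 = -253162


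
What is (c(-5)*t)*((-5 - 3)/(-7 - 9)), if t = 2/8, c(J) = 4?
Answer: ½ ≈ 0.50000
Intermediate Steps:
t = ¼ (t = 2*(⅛) = ¼ ≈ 0.25000)
(c(-5)*t)*((-5 - 3)/(-7 - 9)) = (4*(¼))*((-5 - 3)/(-7 - 9)) = 1*(-8/(-16)) = 1*(-8*(-1/16)) = 1*(½) = ½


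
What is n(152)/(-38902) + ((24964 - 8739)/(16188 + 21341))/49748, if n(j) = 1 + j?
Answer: -142509348463/36314874852092 ≈ -0.0039243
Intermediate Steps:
n(152)/(-38902) + ((24964 - 8739)/(16188 + 21341))/49748 = (1 + 152)/(-38902) + ((24964 - 8739)/(16188 + 21341))/49748 = 153*(-1/38902) + (16225/37529)*(1/49748) = -153/38902 + (16225*(1/37529))*(1/49748) = -153/38902 + (16225/37529)*(1/49748) = -153/38902 + 16225/1866992692 = -142509348463/36314874852092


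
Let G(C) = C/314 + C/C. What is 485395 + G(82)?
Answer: 76207213/157 ≈ 4.8540e+5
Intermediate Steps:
G(C) = 1 + C/314 (G(C) = C*(1/314) + 1 = C/314 + 1 = 1 + C/314)
485395 + G(82) = 485395 + (1 + (1/314)*82) = 485395 + (1 + 41/157) = 485395 + 198/157 = 76207213/157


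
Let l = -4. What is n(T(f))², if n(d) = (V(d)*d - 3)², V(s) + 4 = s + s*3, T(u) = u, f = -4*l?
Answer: 838779390801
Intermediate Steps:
f = 16 (f = -4*(-4) = 16)
V(s) = -4 + 4*s (V(s) = -4 + (s + s*3) = -4 + (s + 3*s) = -4 + 4*s)
n(d) = (-3 + d*(-4 + 4*d))² (n(d) = ((-4 + 4*d)*d - 3)² = (d*(-4 + 4*d) - 3)² = (-3 + d*(-4 + 4*d))²)
n(T(f))² = ((-3 + 4*16*(-1 + 16))²)² = ((-3 + 4*16*15)²)² = ((-3 + 960)²)² = (957²)² = 915849² = 838779390801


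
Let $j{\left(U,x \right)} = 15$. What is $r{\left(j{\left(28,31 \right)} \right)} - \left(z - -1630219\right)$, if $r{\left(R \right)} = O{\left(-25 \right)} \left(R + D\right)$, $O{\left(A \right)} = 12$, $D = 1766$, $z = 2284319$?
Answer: $-3893166$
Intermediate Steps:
$r{\left(R \right)} = 21192 + 12 R$ ($r{\left(R \right)} = 12 \left(R + 1766\right) = 12 \left(1766 + R\right) = 21192 + 12 R$)
$r{\left(j{\left(28,31 \right)} \right)} - \left(z - -1630219\right) = \left(21192 + 12 \cdot 15\right) - \left(2284319 - -1630219\right) = \left(21192 + 180\right) - \left(2284319 + 1630219\right) = 21372 - 3914538 = -3893166$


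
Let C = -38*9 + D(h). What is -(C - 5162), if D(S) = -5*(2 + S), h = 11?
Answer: 5569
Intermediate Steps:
D(S) = -10 - 5*S
C = -407 (C = -38*9 + (-10 - 5*11) = -342 + (-10 - 55) = -342 - 65 = -407)
-(C - 5162) = -(-407 - 5162) = -1*(-5569) = 5569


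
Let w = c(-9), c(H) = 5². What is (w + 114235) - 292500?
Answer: -178240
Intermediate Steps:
c(H) = 25
w = 25
(w + 114235) - 292500 = (25 + 114235) - 292500 = 114260 - 292500 = -178240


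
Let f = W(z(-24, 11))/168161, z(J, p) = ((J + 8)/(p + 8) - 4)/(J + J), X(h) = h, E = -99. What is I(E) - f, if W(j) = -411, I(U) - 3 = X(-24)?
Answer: -3530970/168161 ≈ -20.998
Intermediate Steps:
I(U) = -21 (I(U) = 3 - 24 = -21)
z(J, p) = (-4 + (8 + J)/(8 + p))/(2*J) (z(J, p) = ((8 + J)/(8 + p) - 4)/((2*J)) = ((8 + J)/(8 + p) - 4)*(1/(2*J)) = (-4 + (8 + J)/(8 + p))*(1/(2*J)) = (-4 + (8 + J)/(8 + p))/(2*J))
f = -411/168161 ≈ -0.0024441
I(E) - f = -21 - 1*(-411/168161) = -21 + 411/168161 = -3530970/168161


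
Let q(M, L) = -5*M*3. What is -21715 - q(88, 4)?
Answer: -20395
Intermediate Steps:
q(M, L) = -15*M
-21715 - q(88, 4) = -21715 - (-15)*88 = -21715 - 1*(-1320) = -21715 + 1320 = -20395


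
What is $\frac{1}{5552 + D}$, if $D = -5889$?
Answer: $- \frac{1}{337} \approx -0.0029674$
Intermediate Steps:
$\frac{1}{5552 + D} = \frac{1}{5552 - 5889} = \frac{1}{-337} = - \frac{1}{337}$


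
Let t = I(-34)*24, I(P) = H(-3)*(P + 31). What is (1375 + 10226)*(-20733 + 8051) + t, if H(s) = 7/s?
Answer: -147123714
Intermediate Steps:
I(P) = -217/3 - 7*P/3 (I(P) = (7/(-3))*(P + 31) = (7*(-1/3))*(31 + P) = -7*(31 + P)/3 = -217/3 - 7*P/3)
t = 168 (t = (-217/3 - 7/3*(-34))*24 = (-217/3 + 238/3)*24 = 7*24 = 168)
(1375 + 10226)*(-20733 + 8051) + t = (1375 + 10226)*(-20733 + 8051) + 168 = 11601*(-12682) + 168 = -147123882 + 168 = -147123714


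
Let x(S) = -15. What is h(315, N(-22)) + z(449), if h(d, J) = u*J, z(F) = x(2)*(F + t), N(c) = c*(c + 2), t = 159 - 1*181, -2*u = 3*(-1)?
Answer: -5745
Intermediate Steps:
u = 3/2 (u = -3*(-1)/2 = -½*(-3) = 3/2 ≈ 1.5000)
t = -22 (t = 159 - 181 = -22)
N(c) = c*(2 + c)
z(F) = 330 - 15*F (z(F) = -15*(F - 22) = -15*(-22 + F) = 330 - 15*F)
h(d, J) = 3*J/2
h(315, N(-22)) + z(449) = 3*(-22*(2 - 22))/2 + (330 - 15*449) = 3*(-22*(-20))/2 + (330 - 6735) = (3/2)*440 - 6405 = 660 - 6405 = -5745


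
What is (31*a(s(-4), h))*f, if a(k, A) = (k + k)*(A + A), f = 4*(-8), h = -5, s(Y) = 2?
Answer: 39680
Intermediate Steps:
f = -32
a(k, A) = 4*A*k (a(k, A) = (2*k)*(2*A) = 4*A*k)
(31*a(s(-4), h))*f = (31*(4*(-5)*2))*(-32) = (31*(-40))*(-32) = -1240*(-32) = 39680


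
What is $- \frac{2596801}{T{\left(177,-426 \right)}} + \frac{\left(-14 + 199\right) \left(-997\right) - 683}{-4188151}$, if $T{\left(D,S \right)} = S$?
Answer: $\frac{10875873569479}{1784152326} \approx 6095.8$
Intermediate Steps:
$- \frac{2596801}{T{\left(177,-426 \right)}} + \frac{\left(-14 + 199\right) \left(-997\right) - 683}{-4188151} = - \frac{2596801}{-426} + \frac{\left(-14 + 199\right) \left(-997\right) - 683}{-4188151} = \left(-2596801\right) \left(- \frac{1}{426}\right) + \left(185 \left(-997\right) - 683\right) \left(- \frac{1}{4188151}\right) = \frac{2596801}{426} + \left(-184445 - 683\right) \left(- \frac{1}{4188151}\right) = \frac{2596801}{426} - - \frac{185128}{4188151} = \frac{2596801}{426} + \frac{185128}{4188151} = \frac{10875873569479}{1784152326}$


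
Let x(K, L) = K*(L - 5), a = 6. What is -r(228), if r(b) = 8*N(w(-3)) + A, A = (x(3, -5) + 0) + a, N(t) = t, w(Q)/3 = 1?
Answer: 0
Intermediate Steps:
w(Q) = 3 (w(Q) = 3*1 = 3)
x(K, L) = K*(-5 + L)
A = -24 (A = (3*(-5 - 5) + 0) + 6 = (3*(-10) + 0) + 6 = (-30 + 0) + 6 = -30 + 6 = -24)
r(b) = 0 (r(b) = 8*3 - 24 = 24 - 24 = 0)
-r(228) = -1*0 = 0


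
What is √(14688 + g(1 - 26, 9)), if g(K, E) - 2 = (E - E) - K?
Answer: 3*√1635 ≈ 121.31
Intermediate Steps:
g(K, E) = 2 - K (g(K, E) = 2 + ((E - E) - K) = 2 + (0 - K) = 2 - K)
√(14688 + g(1 - 26, 9)) = √(14688 + (2 - (1 - 26))) = √(14688 + (2 - 1*(-25))) = √(14688 + (2 + 25)) = √(14688 + 27) = √14715 = 3*√1635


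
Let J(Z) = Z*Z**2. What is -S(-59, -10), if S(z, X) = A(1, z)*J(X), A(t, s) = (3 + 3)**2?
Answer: 36000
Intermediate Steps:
J(Z) = Z**3
A(t, s) = 36 (A(t, s) = 6**2 = 36)
S(z, X) = 36*X**3
-S(-59, -10) = -36*(-10)**3 = -36*(-1000) = -1*(-36000) = 36000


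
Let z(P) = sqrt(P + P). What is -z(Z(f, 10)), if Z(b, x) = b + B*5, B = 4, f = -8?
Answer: -2*sqrt(6) ≈ -4.8990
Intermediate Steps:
Z(b, x) = 20 + b (Z(b, x) = b + 4*5 = b + 20 = 20 + b)
z(P) = sqrt(2)*sqrt(P) (z(P) = sqrt(2*P) = sqrt(2)*sqrt(P))
-z(Z(f, 10)) = -sqrt(2)*sqrt(20 - 8) = -sqrt(2)*sqrt(12) = -sqrt(2)*2*sqrt(3) = -2*sqrt(6)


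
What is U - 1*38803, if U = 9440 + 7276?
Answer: -22087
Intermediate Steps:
U = 16716
U - 1*38803 = 16716 - 1*38803 = 16716 - 38803 = -22087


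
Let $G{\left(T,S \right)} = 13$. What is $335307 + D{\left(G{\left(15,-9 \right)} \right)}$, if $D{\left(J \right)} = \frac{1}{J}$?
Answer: $\frac{4358992}{13} \approx 3.3531 \cdot 10^{5}$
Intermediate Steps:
$335307 + D{\left(G{\left(15,-9 \right)} \right)} = 335307 + \frac{1}{13} = \frac{4358992}{13}$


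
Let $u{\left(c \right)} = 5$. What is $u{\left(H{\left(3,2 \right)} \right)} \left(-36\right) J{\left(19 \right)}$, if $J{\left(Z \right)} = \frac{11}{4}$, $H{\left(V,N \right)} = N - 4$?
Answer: $-495$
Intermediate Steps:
$H{\left(V,N \right)} = -4 + N$ ($H{\left(V,N \right)} = N - 4 = -4 + N$)
$J{\left(Z \right)} = \frac{11}{4}$ ($J{\left(Z \right)} = 11 \cdot \frac{1}{4} = \frac{11}{4}$)
$u{\left(H{\left(3,2 \right)} \right)} \left(-36\right) J{\left(19 \right)} = 5 \left(-36\right) \frac{11}{4} = \left(-180\right) \frac{11}{4} = -495$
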